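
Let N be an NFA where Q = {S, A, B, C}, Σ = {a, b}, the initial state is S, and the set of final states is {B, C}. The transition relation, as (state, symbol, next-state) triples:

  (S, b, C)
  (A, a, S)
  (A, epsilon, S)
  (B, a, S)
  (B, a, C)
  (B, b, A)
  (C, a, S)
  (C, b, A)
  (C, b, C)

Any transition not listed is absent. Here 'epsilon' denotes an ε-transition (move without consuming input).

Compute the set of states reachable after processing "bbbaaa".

∅

Start in {S}.
Read 'b': {S} → {C}.
Read 'b': {C} → {S, A, C}.
Read 'b': {S, A, C} → {S, A, C}.
Read 'a': {S, A, C} → {S}.
Read 'a': {S} → ∅.
The set is empty and remains empty for the remaining 1 symbol.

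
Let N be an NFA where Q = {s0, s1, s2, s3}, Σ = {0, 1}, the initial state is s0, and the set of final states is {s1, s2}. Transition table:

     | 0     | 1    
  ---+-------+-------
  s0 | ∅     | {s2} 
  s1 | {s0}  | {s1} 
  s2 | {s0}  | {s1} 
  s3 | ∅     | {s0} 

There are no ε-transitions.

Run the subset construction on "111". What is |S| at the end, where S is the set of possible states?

Start in {s0}.
Read '1': s0→{s2}; now {s2}.
Read '1': s2→{s1}; now {s1}.
Read '1': s1→{s1}; now {s1}.
That set has 1 state.

1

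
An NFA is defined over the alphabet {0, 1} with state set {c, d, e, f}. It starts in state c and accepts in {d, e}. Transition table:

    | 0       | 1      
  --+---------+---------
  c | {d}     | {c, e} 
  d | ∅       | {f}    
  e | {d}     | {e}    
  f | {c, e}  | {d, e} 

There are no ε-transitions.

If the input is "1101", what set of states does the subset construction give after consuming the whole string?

Start in {c}.
Read '1': c→{c, e}; now {c, e}.
Read '1': c→{c, e}, e→{e}; now {c, e}.
Read '0': c→{d}, e→{d}; now {d}.
Read '1': d→{f}; now {f}.

{f}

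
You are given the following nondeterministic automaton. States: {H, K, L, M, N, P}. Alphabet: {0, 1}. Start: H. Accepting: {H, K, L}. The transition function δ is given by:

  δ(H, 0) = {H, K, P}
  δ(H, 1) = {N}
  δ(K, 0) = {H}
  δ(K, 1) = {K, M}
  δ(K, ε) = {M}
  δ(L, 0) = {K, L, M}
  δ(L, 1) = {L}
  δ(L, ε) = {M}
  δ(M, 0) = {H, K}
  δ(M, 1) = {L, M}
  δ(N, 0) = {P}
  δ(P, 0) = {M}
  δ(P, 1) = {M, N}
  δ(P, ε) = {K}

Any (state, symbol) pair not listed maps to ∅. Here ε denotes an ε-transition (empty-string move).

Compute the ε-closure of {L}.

{L, M}

Begin with {L}.
ε-move L → M; add M.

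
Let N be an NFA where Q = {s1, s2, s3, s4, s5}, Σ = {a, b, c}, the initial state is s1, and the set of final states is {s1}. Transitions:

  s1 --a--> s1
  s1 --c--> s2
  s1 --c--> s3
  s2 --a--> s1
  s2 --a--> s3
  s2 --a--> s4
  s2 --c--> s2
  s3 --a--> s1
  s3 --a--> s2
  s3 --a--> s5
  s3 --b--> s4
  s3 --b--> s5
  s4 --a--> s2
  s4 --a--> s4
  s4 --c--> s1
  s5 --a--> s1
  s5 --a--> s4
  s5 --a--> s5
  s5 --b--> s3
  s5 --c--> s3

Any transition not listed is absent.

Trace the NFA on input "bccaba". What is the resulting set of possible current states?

∅

Start in {s1}.
Read 'b': {s1} → ∅.
The set is empty and remains empty for the remaining 5 symbols.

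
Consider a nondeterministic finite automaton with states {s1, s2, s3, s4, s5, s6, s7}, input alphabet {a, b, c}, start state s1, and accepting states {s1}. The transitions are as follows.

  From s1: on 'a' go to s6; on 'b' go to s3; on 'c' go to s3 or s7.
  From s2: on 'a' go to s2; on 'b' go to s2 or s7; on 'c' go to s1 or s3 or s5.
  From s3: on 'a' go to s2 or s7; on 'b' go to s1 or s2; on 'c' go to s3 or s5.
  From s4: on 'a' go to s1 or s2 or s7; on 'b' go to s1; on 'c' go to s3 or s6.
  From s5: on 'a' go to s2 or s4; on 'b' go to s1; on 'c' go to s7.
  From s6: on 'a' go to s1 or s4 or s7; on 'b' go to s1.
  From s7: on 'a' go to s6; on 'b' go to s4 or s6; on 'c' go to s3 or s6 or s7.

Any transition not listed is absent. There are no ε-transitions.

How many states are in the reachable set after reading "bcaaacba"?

Start in {s1}.
Read 'b': {s1} → {s3}.
Read 'c': {s3} → {s3, s5}.
Read 'a': {s3, s5} → {s2, s4, s7}.
Read 'a': {s2, s4, s7} → {s1, s2, s6, s7}.
Read 'a': {s1, s2, s6, s7} → {s1, s2, s4, s6, s7}.
Read 'c': {s1, s2, s4, s6, s7} → {s1, s3, s5, s6, s7}.
Read 'b': {s1, s3, s5, s6, s7} → {s1, s2, s3, s4, s6}.
Read 'a': {s1, s2, s3, s4, s6} → {s1, s2, s4, s6, s7}.
That set has 5 states.

5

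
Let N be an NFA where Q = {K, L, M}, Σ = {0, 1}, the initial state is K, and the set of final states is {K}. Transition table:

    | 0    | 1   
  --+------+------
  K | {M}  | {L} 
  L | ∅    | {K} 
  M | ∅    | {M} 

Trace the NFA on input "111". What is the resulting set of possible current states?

{L}

Start in {K}.
Read '1': K→{L}; now {L}.
Read '1': L→{K}; now {K}.
Read '1': K→{L}; now {L}.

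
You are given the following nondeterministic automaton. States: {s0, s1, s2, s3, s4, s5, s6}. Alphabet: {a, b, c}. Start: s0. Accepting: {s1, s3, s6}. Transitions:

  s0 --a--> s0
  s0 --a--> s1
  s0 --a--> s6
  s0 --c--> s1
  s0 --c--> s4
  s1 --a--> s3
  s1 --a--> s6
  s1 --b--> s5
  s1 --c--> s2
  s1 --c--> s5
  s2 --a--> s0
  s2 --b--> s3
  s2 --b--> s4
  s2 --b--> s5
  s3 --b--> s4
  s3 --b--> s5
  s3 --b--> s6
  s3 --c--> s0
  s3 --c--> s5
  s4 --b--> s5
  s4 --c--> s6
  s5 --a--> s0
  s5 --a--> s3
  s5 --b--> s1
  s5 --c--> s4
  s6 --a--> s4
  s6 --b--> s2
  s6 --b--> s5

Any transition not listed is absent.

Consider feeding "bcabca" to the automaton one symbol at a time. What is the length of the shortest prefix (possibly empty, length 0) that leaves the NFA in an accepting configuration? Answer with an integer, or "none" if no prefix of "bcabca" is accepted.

Start in {s0}.
Read 'b': {s0} → ∅.
The set is empty and remains empty for the remaining 5 symbols.
No reachable set along the way intersects F.

none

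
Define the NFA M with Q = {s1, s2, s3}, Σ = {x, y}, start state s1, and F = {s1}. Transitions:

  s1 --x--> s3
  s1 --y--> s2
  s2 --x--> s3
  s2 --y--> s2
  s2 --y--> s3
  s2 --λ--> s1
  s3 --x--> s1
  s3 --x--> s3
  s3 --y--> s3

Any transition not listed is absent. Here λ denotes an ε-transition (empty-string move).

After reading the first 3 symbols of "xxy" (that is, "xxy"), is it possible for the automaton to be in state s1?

Start in {s1}.
Read 'x': {s1} → {s3}.
Read 'x': {s3} → {s1, s3}.
Read 'y': {s1, s3} → {s1, s2, s3}.
State s1 is in {s1, s2, s3}.

Yes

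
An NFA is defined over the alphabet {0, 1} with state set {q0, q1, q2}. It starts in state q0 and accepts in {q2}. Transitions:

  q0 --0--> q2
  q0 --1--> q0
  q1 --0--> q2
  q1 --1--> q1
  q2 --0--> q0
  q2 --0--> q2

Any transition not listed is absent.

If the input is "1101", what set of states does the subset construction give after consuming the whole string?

Start in {q0}.
Read '1': q0→{q0}; now {q0}.
Read '1': q0→{q0}; now {q0}.
Read '0': q0→{q2}; now {q2}.
Read '1': q2→∅; now ∅.

∅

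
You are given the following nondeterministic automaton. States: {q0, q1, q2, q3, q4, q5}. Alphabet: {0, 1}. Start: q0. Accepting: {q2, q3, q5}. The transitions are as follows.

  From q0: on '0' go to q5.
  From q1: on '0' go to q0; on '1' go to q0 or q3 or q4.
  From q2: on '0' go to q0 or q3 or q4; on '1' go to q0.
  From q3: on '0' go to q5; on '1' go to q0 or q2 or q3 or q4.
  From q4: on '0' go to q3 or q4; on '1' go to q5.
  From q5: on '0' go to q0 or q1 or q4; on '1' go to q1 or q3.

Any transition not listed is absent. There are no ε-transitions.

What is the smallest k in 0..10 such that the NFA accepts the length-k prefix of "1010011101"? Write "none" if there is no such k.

Start in {q0}.
Read '1': {q0} → ∅.
The set is empty and remains empty for the remaining 9 symbols.
No reachable set along the way intersects F.

none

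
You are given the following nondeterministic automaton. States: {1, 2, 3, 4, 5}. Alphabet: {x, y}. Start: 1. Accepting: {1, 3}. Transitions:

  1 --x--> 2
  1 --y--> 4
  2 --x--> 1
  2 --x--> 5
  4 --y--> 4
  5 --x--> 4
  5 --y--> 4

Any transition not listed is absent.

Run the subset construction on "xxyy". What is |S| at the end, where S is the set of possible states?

Start in {1}.
Read 'x': {1} → {2}.
Read 'x': {2} → {1, 5}.
Read 'y': {1, 5} → {4}.
Read 'y': {4} → {4}.
That set has 1 state.

1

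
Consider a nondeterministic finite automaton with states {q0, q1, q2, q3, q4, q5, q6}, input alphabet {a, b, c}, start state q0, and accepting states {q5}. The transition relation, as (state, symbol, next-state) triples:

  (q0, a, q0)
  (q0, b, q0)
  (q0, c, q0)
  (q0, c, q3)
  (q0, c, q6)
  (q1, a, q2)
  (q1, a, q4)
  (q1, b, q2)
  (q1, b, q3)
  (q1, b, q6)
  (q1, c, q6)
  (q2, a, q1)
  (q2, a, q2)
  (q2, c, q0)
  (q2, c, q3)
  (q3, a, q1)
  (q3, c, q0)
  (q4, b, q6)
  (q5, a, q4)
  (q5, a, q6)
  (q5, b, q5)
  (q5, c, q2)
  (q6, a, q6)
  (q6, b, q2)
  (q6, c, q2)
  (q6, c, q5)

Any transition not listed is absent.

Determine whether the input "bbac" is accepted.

No

Start in {q0}.
Read 'b': {q0} → {q0}.
Read 'b': {q0} → {q0}.
Read 'a': {q0} → {q0}.
Read 'c': {q0} → {q0, q3, q6}.
The final set {q0, q3, q6} contains no accepting state.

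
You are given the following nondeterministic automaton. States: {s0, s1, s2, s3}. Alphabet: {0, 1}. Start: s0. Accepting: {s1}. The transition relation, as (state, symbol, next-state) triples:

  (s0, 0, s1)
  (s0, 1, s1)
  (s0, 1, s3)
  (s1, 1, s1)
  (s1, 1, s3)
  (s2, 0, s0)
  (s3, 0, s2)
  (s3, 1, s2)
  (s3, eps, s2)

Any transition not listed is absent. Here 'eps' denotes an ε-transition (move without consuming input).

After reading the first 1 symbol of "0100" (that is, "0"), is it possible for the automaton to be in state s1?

Yes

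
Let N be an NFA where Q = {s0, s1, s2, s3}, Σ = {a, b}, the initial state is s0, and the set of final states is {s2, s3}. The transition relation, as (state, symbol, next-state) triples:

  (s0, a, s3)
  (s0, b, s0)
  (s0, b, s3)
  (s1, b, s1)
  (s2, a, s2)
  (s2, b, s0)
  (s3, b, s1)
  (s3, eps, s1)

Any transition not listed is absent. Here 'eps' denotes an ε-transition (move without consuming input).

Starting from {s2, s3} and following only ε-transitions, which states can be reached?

{s1, s2, s3}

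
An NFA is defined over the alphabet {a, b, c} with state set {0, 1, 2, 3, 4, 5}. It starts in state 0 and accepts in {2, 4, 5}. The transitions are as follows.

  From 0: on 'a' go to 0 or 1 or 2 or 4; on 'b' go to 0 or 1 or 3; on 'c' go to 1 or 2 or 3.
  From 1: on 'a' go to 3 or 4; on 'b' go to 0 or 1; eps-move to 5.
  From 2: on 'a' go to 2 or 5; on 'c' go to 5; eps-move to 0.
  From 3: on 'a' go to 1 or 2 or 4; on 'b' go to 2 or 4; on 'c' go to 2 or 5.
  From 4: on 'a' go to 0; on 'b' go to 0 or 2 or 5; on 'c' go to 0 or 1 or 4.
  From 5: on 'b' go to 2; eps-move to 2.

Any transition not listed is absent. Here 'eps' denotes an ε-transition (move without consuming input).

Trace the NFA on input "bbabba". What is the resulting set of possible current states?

Start in {0}.
Read 'b': 0→{0, 1, 3}; union {0, 1, 3}; ε-closure = {0, 1, 2, 3, 5}.
Read 'b': 0→{0, 1, 3}, 1→{0, 1}, 2→∅, 3→{2, 4}, 5→{2}; union {0, 1, 2, 3, 4}; ε-closure = {0, 1, 2, 3, 4, 5}.
Read 'a': 0→{0, 1, 2, 4}, 1→{3, 4}, 2→{2, 5}, 3→{1, 2, 4}, 4→{0}, 5→∅; now {0, 1, 2, 3, 4, 5}.
Read 'b': 0→{0, 1, 3}, 1→{0, 1}, 2→∅, 3→{2, 4}, 4→{0, 2, 5}, 5→{2}; now {0, 1, 2, 3, 4, 5}.
Read 'b': 0→{0, 1, 3}, 1→{0, 1}, 2→∅, 3→{2, 4}, 4→{0, 2, 5}, 5→{2}; now {0, 1, 2, 3, 4, 5}.
Read 'a': 0→{0, 1, 2, 4}, 1→{3, 4}, 2→{2, 5}, 3→{1, 2, 4}, 4→{0}, 5→∅; now {0, 1, 2, 3, 4, 5}.

{0, 1, 2, 3, 4, 5}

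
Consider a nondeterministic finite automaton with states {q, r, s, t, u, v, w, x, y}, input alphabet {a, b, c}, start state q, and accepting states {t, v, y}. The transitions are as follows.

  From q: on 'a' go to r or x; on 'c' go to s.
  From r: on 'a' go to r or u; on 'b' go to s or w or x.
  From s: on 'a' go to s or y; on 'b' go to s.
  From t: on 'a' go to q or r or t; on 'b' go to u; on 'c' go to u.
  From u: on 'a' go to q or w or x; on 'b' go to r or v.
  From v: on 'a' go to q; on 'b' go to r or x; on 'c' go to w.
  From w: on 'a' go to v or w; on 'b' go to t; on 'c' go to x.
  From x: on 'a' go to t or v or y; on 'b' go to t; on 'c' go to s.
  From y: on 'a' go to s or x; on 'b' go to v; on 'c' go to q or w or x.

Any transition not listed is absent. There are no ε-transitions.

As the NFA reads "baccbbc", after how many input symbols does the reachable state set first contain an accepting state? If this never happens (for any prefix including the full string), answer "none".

none

Start in {q}.
Read 'b': {q} → ∅.
The set is empty and remains empty for the remaining 6 symbols.
No reachable set along the way intersects F.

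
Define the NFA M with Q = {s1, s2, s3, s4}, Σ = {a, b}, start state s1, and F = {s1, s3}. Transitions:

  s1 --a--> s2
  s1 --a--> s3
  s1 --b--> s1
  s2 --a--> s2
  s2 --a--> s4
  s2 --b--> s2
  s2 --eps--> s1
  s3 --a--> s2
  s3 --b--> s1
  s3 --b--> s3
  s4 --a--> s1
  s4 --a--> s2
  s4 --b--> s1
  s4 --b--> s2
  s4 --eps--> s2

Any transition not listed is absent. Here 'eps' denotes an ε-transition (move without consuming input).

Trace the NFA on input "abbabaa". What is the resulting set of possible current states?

Start in {s1}.
Read 'a': s1→{s2, s3}; union {s2, s3}; ε-closure = {s1, s2, s3}.
Read 'b': s1→{s1}, s2→{s2}, s3→{s1, s3}; now {s1, s2, s3}.
Read 'b': s1→{s1}, s2→{s2}, s3→{s1, s3}; now {s1, s2, s3}.
Read 'a': s1→{s2, s3}, s2→{s2, s4}, s3→{s2}; union {s2, s3, s4}; ε-closure = {s1, s2, s3, s4}.
Read 'b': s1→{s1}, s2→{s2}, s3→{s1, s3}, s4→{s1, s2}; now {s1, s2, s3}.
Read 'a': s1→{s2, s3}, s2→{s2, s4}, s3→{s2}; union {s2, s3, s4}; ε-closure = {s1, s2, s3, s4}.
Read 'a': s1→{s2, s3}, s2→{s2, s4}, s3→{s2}, s4→{s1, s2}; now {s1, s2, s3, s4}.

{s1, s2, s3, s4}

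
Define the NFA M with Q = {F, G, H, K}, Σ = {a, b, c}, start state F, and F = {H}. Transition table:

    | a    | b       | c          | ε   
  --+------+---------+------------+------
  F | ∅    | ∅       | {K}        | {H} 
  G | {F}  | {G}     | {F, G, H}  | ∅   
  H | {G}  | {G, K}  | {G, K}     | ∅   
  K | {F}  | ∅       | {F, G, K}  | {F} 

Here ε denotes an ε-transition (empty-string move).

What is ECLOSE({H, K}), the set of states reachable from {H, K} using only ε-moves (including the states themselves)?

{F, H, K}

Begin with {H, K}.
ε-move K → F; add F.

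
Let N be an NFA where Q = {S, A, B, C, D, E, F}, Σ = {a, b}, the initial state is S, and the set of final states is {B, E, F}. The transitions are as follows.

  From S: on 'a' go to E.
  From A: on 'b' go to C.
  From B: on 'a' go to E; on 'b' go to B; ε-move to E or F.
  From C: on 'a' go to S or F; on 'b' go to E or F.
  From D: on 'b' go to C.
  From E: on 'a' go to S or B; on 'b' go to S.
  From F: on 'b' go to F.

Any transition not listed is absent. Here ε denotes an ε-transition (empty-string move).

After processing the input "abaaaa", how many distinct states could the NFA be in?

4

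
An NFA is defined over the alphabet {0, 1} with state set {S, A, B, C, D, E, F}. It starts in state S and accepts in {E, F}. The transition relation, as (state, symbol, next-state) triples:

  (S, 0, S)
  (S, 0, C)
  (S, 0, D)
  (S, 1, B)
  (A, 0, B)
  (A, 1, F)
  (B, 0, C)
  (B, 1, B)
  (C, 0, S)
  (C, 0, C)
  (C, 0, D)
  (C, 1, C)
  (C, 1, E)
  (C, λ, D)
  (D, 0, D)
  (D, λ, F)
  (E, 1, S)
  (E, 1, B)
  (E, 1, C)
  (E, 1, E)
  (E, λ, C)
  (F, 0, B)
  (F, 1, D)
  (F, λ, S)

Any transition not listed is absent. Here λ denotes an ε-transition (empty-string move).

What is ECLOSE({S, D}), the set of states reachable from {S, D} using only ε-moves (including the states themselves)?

{S, D, F}

Begin with {S, D}.
ε-move D → F; add F.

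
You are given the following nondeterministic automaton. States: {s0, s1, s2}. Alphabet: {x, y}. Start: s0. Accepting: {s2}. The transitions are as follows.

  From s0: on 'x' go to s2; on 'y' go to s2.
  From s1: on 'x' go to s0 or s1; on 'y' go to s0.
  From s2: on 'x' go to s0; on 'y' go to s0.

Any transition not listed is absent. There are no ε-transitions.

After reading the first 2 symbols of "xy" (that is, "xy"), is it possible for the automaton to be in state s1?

No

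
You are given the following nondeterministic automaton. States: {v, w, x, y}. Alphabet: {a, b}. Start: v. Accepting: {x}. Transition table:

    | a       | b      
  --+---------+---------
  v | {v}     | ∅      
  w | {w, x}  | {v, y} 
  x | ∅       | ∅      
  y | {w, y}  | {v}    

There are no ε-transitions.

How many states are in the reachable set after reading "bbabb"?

0

Start in {v}.
Read 'b': {v} → ∅.
The set is empty and remains empty for the remaining 4 symbols.
That set has 0 states.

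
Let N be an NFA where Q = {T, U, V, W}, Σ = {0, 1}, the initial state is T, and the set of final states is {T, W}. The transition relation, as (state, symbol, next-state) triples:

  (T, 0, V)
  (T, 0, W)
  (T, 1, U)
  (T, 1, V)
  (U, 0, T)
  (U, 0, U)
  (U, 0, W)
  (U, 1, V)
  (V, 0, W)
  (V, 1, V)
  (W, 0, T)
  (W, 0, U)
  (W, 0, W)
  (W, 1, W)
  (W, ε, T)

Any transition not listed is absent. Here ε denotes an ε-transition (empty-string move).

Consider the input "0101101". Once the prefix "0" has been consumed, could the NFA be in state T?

Start in {T}.
Read '0': {T} → {T, V, W}.
State T is in {T, V, W}.

Yes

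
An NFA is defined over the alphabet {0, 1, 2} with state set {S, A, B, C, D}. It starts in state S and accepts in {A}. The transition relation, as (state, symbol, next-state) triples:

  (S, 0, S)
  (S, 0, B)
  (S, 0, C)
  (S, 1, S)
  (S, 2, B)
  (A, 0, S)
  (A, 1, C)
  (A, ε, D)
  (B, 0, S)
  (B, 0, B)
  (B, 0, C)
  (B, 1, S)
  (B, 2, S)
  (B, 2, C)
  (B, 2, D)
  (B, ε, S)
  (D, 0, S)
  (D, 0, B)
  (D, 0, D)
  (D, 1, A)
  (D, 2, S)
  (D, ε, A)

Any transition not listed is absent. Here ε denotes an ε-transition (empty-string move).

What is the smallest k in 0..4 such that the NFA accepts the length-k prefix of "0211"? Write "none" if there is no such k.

Start in {S}.
Read '0': {S} → {S, B, C}.
Read '2': {S, B, C} → {S, A, B, C, D}.
None of the earlier sets intersect F, but {S, A, B, C, D} does.

2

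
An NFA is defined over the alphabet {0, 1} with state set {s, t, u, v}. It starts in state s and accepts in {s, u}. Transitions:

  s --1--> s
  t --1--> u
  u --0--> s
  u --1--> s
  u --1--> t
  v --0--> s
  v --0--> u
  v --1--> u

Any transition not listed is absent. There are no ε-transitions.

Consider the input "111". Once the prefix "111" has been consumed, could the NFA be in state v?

No

Start in {s}.
Read '1': s→{s}; now {s}.
Read '1': s→{s}; now {s}.
Read '1': s→{s}; now {s}.
State v is not in {s}.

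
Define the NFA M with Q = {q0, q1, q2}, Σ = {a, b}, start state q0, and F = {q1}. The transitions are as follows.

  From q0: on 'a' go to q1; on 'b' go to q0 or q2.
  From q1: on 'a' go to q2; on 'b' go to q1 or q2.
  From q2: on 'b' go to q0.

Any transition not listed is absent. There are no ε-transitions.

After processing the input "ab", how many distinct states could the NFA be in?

2

Start in {q0}.
Read 'a': {q0} → {q1}.
Read 'b': {q1} → {q1, q2}.
That set has 2 states.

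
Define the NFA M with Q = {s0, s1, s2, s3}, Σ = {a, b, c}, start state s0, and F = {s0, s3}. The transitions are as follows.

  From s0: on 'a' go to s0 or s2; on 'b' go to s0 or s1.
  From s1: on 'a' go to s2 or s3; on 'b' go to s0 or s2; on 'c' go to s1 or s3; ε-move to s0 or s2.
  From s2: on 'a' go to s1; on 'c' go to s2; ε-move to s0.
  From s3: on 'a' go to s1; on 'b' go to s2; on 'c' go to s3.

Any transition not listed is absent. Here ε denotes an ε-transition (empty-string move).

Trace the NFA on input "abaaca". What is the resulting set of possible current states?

Start in {s0}.
Read 'a': s0→{s0, s2}; now {s0, s2}.
Read 'b': s0→{s0, s1}, s2→∅; union {s0, s1}; ε-closure = {s0, s1, s2}.
Read 'a': s0→{s0, s2}, s1→{s2, s3}, s2→{s1}; now {s0, s1, s2, s3}.
Read 'a': s0→{s0, s2}, s1→{s2, s3}, s2→{s1}, s3→{s1}; now {s0, s1, s2, s3}.
Read 'c': s0→∅, s1→{s1, s3}, s2→{s2}, s3→{s3}; union {s1, s2, s3}; ε-closure = {s0, s1, s2, s3}.
Read 'a': s0→{s0, s2}, s1→{s2, s3}, s2→{s1}, s3→{s1}; now {s0, s1, s2, s3}.

{s0, s1, s2, s3}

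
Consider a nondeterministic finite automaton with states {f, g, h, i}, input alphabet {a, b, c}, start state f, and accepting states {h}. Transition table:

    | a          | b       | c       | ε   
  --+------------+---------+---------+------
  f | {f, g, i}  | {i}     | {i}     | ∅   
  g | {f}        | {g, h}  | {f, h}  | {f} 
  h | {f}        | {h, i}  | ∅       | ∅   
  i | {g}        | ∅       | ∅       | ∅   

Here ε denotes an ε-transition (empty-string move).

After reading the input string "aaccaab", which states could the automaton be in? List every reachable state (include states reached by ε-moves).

{f, g, h, i}

Start in {f}.
Read 'a': f→{f, g, i}; now {f, g, i}.
Read 'a': f→{f, g, i}, g→{f}, i→{g}; now {f, g, i}.
Read 'c': f→{i}, g→{f, h}, i→∅; now {f, h, i}.
Read 'c': f→{i}, h→∅, i→∅; now {i}.
Read 'a': i→{g}; union {g}; ε-closure = {f, g}.
Read 'a': f→{f, g, i}, g→{f}; now {f, g, i}.
Read 'b': f→{i}, g→{g, h}, i→∅; union {g, h, i}; ε-closure = {f, g, h, i}.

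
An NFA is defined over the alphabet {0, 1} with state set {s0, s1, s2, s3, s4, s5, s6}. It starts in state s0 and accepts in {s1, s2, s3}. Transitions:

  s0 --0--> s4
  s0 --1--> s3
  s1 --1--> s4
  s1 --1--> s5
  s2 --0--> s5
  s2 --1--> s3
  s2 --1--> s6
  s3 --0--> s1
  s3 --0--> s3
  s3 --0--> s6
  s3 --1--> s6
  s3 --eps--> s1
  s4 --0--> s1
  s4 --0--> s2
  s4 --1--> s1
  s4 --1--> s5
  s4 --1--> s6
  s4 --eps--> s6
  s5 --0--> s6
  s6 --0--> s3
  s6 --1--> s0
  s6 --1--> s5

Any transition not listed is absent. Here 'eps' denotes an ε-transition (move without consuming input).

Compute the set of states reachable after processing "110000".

Start in {s0}.
Read '1': {s0} → {s1, s3}.
Read '1': {s1, s3} → {s4, s5, s6}.
Read '0': {s4, s5, s6} → {s1, s2, s3, s6}.
Read '0': {s1, s2, s3, s6} → {s1, s3, s5, s6}.
Read '0': {s1, s3, s5, s6} → {s1, s3, s6}.
Read '0': {s1, s3, s6} → {s1, s3, s6}.

{s1, s3, s6}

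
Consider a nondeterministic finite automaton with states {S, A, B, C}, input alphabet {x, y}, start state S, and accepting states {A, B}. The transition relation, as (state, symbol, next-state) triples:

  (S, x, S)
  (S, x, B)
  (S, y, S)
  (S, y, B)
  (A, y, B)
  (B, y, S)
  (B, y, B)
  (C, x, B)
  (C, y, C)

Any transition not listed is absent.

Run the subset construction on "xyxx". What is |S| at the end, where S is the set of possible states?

Start in {S}.
Read 'x': S→{S, B}; now {S, B}.
Read 'y': S→{S, B}, B→{S, B}; now {S, B}.
Read 'x': S→{S, B}, B→∅; now {S, B}.
Read 'x': S→{S, B}, B→∅; now {S, B}.
That set has 2 states.

2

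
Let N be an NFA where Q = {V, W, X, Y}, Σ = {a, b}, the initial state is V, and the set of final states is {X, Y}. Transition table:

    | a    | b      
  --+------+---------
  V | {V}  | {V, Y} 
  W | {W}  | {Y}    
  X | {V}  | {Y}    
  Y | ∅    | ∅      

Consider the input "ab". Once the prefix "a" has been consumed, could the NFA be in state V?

Start in {V}.
Read 'a': V→{V}; now {V}.
State V is in {V}.

Yes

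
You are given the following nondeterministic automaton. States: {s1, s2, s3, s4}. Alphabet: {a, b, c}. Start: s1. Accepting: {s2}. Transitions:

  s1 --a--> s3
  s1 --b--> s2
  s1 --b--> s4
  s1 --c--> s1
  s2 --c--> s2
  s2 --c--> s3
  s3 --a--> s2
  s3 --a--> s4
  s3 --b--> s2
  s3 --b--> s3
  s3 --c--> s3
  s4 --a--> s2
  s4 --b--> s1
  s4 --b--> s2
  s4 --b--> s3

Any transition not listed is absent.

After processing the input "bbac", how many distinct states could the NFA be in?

2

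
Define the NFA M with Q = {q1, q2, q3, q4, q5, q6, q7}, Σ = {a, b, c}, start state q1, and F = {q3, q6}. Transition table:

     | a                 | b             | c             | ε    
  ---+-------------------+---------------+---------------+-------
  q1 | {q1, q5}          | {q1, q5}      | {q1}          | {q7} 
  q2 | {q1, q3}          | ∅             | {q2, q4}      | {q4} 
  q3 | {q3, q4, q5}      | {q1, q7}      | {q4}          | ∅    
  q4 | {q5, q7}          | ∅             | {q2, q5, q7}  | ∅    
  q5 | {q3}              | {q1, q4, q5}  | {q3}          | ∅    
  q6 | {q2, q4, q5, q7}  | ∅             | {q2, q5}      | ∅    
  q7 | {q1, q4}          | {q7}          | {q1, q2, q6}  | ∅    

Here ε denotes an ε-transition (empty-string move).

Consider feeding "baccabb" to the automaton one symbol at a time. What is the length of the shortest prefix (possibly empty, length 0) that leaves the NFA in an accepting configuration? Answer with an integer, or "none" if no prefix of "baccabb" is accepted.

2

Start: ε-closure({q1}) = {q1, q7}.
Read 'b': {q1, q7} → {q1, q5, q7}.
Read 'a': {q1, q5, q7} → {q1, q3, q4, q5, q7}.
None of the earlier sets intersect F, but {q1, q3, q4, q5, q7} does.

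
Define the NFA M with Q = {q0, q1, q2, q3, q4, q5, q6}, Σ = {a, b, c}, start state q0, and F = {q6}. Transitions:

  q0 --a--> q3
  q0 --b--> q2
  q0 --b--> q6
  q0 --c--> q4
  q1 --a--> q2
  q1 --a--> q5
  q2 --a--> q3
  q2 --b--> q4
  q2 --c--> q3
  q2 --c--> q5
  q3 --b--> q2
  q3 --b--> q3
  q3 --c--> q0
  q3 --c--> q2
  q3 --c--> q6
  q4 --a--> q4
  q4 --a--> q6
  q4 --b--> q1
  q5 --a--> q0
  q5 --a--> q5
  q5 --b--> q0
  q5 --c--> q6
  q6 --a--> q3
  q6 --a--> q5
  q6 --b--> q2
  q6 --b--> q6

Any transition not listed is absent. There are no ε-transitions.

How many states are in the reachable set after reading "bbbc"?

2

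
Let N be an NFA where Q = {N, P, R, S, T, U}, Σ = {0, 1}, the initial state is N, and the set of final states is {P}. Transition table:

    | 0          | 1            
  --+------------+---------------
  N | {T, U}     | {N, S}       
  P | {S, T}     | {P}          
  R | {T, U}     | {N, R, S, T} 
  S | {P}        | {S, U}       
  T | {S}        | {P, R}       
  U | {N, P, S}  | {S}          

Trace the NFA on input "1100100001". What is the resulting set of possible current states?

Start in {N}.
Read '1': {N} → {N, S}.
Read '1': {N, S} → {N, S, U}.
Read '0': {N, S, U} → {N, P, S, T, U}.
Read '0': {N, P, S, T, U} → {N, P, S, T, U}.
Read '1': {N, P, S, T, U} → {N, P, R, S, U}.
Read '0': {N, P, R, S, U} → {N, P, S, T, U}.
Read '0': {N, P, S, T, U} → {N, P, S, T, U}.
Read '0': {N, P, S, T, U} → {N, P, S, T, U}.
Read '0': {N, P, S, T, U} → {N, P, S, T, U}.
Read '1': {N, P, S, T, U} → {N, P, R, S, U}.

{N, P, R, S, U}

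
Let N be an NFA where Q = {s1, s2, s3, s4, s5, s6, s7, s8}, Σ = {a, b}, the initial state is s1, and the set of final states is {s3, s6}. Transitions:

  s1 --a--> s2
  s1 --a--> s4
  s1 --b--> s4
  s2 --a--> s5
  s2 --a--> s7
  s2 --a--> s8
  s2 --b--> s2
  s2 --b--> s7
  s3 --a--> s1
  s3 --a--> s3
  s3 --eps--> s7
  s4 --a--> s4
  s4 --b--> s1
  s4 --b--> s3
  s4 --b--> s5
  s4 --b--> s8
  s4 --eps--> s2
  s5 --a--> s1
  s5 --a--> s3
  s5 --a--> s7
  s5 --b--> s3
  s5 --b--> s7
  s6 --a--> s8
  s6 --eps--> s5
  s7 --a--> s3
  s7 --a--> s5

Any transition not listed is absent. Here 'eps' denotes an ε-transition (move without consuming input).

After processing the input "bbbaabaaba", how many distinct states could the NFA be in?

7

Start in {s1}.
Read 'b': s1→{s4}; union {s4}; ε-closure = {s2, s4}.
Read 'b': s2→{s2, s7}, s4→{s1, s3, s5, s8}; now {s1, s2, s3, s5, s7, s8}.
Read 'b': s1→{s4}, s2→{s2, s7}, s3→∅, s5→{s3, s7}, s7→∅, s8→∅; now {s2, s3, s4, s7}.
Read 'a': s2→{s5, s7, s8}, s3→{s1, s3}, s4→{s4}, s7→{s3, s5}; union {s1, s3, s4, s5, s7, s8}; ε-closure = {s1, s2, s3, s4, s5, s7, s8}.
Read 'a': s1→{s2, s4}, s2→{s5, s7, s8}, s3→{s1, s3}, s4→{s4}, s5→{s1, s3, s7}, s7→{s3, s5}, s8→∅; now {s1, s2, s3, s4, s5, s7, s8}.
Read 'b': s1→{s4}, s2→{s2, s7}, s3→∅, s4→{s1, s3, s5, s8}, s5→{s3, s7}, s7→∅, s8→∅; now {s1, s2, s3, s4, s5, s7, s8}.
Read 'a': s1→{s2, s4}, s2→{s5, s7, s8}, s3→{s1, s3}, s4→{s4}, s5→{s1, s3, s7}, s7→{s3, s5}, s8→∅; now {s1, s2, s3, s4, s5, s7, s8}.
Read 'a': s1→{s2, s4}, s2→{s5, s7, s8}, s3→{s1, s3}, s4→{s4}, s5→{s1, s3, s7}, s7→{s3, s5}, s8→∅; now {s1, s2, s3, s4, s5, s7, s8}.
Read 'b': s1→{s4}, s2→{s2, s7}, s3→∅, s4→{s1, s3, s5, s8}, s5→{s3, s7}, s7→∅, s8→∅; now {s1, s2, s3, s4, s5, s7, s8}.
Read 'a': s1→{s2, s4}, s2→{s5, s7, s8}, s3→{s1, s3}, s4→{s4}, s5→{s1, s3, s7}, s7→{s3, s5}, s8→∅; now {s1, s2, s3, s4, s5, s7, s8}.
That set has 7 states.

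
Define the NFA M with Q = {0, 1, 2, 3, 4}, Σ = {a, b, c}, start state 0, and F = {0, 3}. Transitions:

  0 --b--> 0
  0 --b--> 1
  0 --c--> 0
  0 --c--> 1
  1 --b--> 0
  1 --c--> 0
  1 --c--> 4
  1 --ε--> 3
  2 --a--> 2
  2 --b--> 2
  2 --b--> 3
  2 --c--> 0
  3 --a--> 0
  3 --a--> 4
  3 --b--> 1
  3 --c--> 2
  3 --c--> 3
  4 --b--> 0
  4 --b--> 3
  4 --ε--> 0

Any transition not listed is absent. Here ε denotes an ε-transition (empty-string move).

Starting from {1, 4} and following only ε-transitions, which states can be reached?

{0, 1, 3, 4}

Begin with {1, 4}.
ε-move 1 → 3; add 3.
ε-move 4 → 0; add 0.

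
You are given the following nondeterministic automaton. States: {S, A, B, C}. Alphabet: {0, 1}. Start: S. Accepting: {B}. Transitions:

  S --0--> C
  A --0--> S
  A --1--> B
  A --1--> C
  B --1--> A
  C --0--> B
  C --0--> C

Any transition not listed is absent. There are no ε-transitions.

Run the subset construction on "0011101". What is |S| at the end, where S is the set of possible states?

Start in {S}.
Read '0': S→{C}; now {C}.
Read '0': C→{B, C}; now {B, C}.
Read '1': B→{A}, C→∅; now {A}.
Read '1': A→{B, C}; now {B, C}.
Read '1': B→{A}, C→∅; now {A}.
Read '0': A→{S}; now {S}.
Read '1': S→∅; now ∅.
That set has 0 states.

0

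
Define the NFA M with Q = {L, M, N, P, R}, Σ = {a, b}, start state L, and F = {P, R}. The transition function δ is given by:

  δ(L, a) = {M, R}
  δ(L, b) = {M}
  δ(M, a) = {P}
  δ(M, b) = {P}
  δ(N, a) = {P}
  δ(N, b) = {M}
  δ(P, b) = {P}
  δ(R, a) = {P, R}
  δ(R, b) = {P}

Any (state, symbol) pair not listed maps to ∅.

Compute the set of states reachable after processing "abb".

Start in {L}.
Read 'a': L→{M, R}; now {M, R}.
Read 'b': M→{P}, R→{P}; now {P}.
Read 'b': P→{P}; now {P}.

{P}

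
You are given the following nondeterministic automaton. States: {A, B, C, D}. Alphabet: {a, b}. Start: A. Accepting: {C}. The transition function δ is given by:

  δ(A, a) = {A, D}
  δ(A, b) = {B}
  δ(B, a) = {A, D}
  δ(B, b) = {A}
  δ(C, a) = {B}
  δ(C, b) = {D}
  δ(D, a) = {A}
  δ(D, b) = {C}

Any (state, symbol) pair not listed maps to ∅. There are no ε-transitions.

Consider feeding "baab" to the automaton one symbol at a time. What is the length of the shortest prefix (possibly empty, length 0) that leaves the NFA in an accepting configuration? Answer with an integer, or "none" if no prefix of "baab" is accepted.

Start in {A}.
Read 'b': A→{B}; now {B}.
Read 'a': B→{A, D}; now {A, D}.
Read 'a': A→{A, D}, D→{A}; now {A, D}.
Read 'b': A→{B}, D→{C}; now {B, C}.
None of the earlier sets intersect F, but {B, C} does.

4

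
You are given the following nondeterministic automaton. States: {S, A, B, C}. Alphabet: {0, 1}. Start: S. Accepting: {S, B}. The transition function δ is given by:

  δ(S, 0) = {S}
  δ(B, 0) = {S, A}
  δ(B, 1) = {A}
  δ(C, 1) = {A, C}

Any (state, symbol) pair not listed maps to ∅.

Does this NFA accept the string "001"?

No

Start in {S}.
Read '0': S→{S}; now {S}.
Read '0': S→{S}; now {S}.
Read '1': S→∅; now ∅.
The final set ∅ contains no accepting state.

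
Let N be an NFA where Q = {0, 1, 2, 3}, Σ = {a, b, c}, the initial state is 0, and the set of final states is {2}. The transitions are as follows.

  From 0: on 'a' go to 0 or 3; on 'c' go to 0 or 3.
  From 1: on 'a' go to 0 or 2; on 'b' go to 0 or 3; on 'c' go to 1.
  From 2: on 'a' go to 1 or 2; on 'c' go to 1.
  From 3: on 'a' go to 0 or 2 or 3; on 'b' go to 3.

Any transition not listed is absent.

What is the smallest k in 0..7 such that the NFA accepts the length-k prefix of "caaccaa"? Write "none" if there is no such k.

2

Start in {0}.
Read 'c': {0} → {0, 3}.
Read 'a': {0, 3} → {0, 2, 3}.
None of the earlier sets intersect F, but {0, 2, 3} does.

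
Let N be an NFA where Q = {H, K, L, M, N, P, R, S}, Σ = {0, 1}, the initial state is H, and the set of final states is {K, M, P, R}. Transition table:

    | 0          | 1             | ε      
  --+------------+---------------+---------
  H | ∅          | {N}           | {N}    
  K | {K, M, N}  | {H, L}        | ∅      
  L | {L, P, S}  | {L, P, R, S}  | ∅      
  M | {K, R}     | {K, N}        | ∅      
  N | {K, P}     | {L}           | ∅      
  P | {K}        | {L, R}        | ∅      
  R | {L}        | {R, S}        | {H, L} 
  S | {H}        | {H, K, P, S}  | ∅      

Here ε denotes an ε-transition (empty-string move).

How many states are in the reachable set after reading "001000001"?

7

Start: ε-closure({H}) = {H, N}.
Read '0': H→∅, N→{K, P}; now {K, P}.
Read '0': K→{K, M, N}, P→{K}; now {K, M, N}.
Read '1': K→{H, L}, M→{K, N}, N→{L}; now {H, K, L, N}.
Read '0': H→∅, K→{K, M, N}, L→{L, P, S}, N→{K, P}; now {K, L, M, N, P, S}.
Read '0': K→{K, M, N}, L→{L, P, S}, M→{K, R}, N→{K, P}, P→{K}, S→{H}; now {H, K, L, M, N, P, R, S}.
Read '0': H→∅, K→{K, M, N}, L→{L, P, S}, M→{K, R}, N→{K, P}, P→{K}, R→{L}, S→{H}; now {H, K, L, M, N, P, R, S}.
Read '0': H→∅, K→{K, M, N}, L→{L, P, S}, M→{K, R}, N→{K, P}, P→{K}, R→{L}, S→{H}; now {H, K, L, M, N, P, R, S}.
Read '0': H→∅, K→{K, M, N}, L→{L, P, S}, M→{K, R}, N→{K, P}, P→{K}, R→{L}, S→{H}; now {H, K, L, M, N, P, R, S}.
Read '1': H→{N}, K→{H, L}, L→{L, P, R, S}, M→{K, N}, N→{L}, P→{L, R}, R→{R, S}, S→{H, K, P, S}; now {H, K, L, N, P, R, S}.
That set has 7 states.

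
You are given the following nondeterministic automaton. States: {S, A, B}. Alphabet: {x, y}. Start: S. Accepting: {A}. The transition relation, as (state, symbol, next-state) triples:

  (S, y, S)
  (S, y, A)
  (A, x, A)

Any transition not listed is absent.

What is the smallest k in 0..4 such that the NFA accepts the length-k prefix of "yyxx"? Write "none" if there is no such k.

Start in {S}.
Read 'y': S→{S, A}; now {S, A}.
None of the earlier sets intersect F, but {S, A} does.

1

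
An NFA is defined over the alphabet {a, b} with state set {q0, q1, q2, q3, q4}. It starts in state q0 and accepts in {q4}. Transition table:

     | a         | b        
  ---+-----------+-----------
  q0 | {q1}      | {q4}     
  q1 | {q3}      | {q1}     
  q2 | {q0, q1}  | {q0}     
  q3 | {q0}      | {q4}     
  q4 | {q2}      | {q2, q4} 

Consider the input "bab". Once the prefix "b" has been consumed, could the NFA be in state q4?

Yes

Start in {q0}.
Read 'b': q0→{q4}; now {q4}.
State q4 is in {q4}.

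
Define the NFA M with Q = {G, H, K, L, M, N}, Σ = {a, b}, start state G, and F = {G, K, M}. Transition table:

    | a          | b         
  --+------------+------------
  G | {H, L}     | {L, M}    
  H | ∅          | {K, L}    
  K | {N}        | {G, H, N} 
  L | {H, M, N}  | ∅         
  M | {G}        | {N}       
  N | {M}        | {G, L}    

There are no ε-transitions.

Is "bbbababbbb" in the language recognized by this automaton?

Yes

Start in {G}.
Read 'b': {G} → {L, M}.
Read 'b': {L, M} → {N}.
Read 'b': {N} → {G, L}.
Read 'a': {G, L} → {H, L, M, N}.
Read 'b': {H, L, M, N} → {G, K, L, N}.
Read 'a': {G, K, L, N} → {H, L, M, N}.
Read 'b': {H, L, M, N} → {G, K, L, N}.
Read 'b': {G, K, L, N} → {G, H, L, M, N}.
Read 'b': {G, H, L, M, N} → {G, K, L, M, N}.
Read 'b': {G, K, L, M, N} → {G, H, L, M, N}.
The final set {G, H, L, M, N} contains the accepting states G, M.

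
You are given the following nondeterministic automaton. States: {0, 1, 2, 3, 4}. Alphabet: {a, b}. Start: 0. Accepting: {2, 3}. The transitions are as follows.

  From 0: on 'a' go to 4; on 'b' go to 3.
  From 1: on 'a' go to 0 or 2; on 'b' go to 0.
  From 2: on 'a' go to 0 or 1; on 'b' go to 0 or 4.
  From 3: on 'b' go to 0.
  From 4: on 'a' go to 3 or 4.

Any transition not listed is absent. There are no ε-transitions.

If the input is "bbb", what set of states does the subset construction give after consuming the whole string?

{3}

Start in {0}.
Read 'b': {0} → {3}.
Read 'b': {3} → {0}.
Read 'b': {0} → {3}.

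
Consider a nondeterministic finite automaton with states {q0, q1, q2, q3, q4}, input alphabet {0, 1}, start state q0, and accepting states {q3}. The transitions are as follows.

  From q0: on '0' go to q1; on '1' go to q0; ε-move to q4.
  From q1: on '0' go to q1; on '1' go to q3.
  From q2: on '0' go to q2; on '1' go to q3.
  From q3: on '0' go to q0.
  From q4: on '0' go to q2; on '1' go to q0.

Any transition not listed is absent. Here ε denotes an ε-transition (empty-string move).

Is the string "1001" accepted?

Yes

Start: ε-closure({q0}) = {q0, q4}.
Read '1': {q0, q4} → {q0, q4}.
Read '0': {q0, q4} → {q1, q2}.
Read '0': {q1, q2} → {q1, q2}.
Read '1': {q1, q2} → {q3}.
The final set {q3} contains the accepting state q3.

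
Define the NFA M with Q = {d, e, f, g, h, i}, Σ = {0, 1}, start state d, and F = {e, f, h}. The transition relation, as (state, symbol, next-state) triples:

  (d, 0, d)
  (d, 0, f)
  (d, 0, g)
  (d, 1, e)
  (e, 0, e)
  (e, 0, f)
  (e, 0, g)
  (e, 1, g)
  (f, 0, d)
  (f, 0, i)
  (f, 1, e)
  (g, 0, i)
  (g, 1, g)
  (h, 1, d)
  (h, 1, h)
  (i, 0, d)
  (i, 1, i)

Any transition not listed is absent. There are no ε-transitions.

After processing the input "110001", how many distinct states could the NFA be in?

Start in {d}.
Read '1': d→{e}; now {e}.
Read '1': e→{g}; now {g}.
Read '0': g→{i}; now {i}.
Read '0': i→{d}; now {d}.
Read '0': d→{d, f, g}; now {d, f, g}.
Read '1': d→{e}, f→{e}, g→{g}; now {e, g}.
That set has 2 states.

2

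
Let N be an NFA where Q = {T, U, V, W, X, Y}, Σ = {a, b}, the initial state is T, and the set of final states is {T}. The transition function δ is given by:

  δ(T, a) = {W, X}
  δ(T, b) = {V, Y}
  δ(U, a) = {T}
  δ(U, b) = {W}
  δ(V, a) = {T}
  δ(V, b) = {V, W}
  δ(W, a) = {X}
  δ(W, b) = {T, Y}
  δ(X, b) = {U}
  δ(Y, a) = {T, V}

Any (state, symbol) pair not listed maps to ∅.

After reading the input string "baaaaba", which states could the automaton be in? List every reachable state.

Start in {T}.
Read 'b': {T} → {V, Y}.
Read 'a': {V, Y} → {T, V}.
Read 'a': {T, V} → {T, W, X}.
Read 'a': {T, W, X} → {W, X}.
Read 'a': {W, X} → {X}.
Read 'b': {X} → {U}.
Read 'a': {U} → {T}.

{T}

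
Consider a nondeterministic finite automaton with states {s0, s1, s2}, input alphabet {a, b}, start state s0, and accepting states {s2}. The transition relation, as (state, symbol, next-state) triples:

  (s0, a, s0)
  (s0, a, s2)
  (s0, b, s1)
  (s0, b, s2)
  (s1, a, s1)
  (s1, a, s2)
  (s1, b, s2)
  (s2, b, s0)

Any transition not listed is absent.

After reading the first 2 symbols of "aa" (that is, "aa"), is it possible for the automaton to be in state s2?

Yes

Start in {s0}.
Read 'a': s0→{s0, s2}; now {s0, s2}.
Read 'a': s0→{s0, s2}, s2→∅; now {s0, s2}.
State s2 is in {s0, s2}.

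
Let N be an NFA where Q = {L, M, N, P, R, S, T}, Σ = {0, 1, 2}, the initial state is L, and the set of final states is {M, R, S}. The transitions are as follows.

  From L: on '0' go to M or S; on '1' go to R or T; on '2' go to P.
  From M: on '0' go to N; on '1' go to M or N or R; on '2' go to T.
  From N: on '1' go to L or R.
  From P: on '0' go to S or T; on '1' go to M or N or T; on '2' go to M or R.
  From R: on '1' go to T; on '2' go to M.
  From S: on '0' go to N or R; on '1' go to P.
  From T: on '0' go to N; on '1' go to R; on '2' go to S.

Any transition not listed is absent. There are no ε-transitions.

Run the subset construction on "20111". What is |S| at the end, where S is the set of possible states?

4

Start in {L}.
Read '2': L→{P}; now {P}.
Read '0': P→{S, T}; now {S, T}.
Read '1': S→{P}, T→{R}; now {P, R}.
Read '1': P→{M, N, T}, R→{T}; now {M, N, T}.
Read '1': M→{M, N, R}, N→{L, R}, T→{R}; now {L, M, N, R}.
That set has 4 states.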